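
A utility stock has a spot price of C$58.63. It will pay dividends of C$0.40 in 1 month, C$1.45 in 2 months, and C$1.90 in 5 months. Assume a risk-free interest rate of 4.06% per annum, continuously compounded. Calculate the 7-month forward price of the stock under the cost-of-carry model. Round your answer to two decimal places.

C$56.24

PV(dividends) I = 0.40·e^(−0.0406·1/12) + 1.45·e^(−0.0406·2/12) + 1.90·e^(−0.0406·5/12)
I = 0.3986 + 1.4402 + 1.8681 = 3.7069
F = (S − I)·e^(rT) = (58.63 − 3.7069) · e^(0.0406·7/12)
= 54.9231 · e^0.023683 = 54.9231 × 1.023966 = C$56.24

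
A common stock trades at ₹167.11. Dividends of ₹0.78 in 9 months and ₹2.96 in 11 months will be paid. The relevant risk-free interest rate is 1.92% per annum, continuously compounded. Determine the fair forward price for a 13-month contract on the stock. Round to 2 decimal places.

₹166.87

PV(dividends) I = 0.78·e^(−0.0192·9/12) + 2.96·e^(−0.0192·11/12)
I = 0.7688 + 2.9084 = 3.6772
F = (S − I)·e^(rT) = (167.11 − 3.6772) · e^(0.0192·13/12)
= 163.4328 · e^0.020800 = 163.4328 × 1.021018 = ₹166.87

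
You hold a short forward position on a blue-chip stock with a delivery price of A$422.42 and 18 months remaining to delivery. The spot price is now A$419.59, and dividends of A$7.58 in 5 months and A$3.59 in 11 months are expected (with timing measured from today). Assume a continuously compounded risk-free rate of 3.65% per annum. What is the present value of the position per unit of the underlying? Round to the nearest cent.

PV(remaining dividends) I = 7.58·e^(−0.0365·5/12) + 3.59·e^(−0.0365·11/12) = 10.9375
Current forward F = (S − I)·e^(rT) = (419.59 − 10.9375)·e^(0.0365·18/12) = 408.6525 × 1.056277 = 431.6502
Value (long) = (F − K)·e^(−rT) = (431.6502 − 422.42) × 0.946722 = 8.7384
Short position value = −(long value) = -A$8.74

-A$8.74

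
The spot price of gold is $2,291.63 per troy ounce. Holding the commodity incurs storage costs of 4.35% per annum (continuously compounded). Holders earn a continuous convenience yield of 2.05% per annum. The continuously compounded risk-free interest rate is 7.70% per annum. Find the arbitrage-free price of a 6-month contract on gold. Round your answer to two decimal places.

$2,409.12 per troy ounce

Net carry = r + u − y = 0.0770 + 0.0435 − 0.0205 = 0.1000
F = S·e^((r+u−y)T) = 2291.63 · e^(0.1000 × 6/12) = 2291.63 · e^0.05000000
= 2291.63 × 1.05127110 = $2,409.12 per troy ounce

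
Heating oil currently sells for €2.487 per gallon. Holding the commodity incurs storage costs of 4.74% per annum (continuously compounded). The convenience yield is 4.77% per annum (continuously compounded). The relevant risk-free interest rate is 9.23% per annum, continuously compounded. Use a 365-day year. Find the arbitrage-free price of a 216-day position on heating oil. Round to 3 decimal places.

€2.626 per gallon

Net carry = r + u − y = 0.0923 + 0.0474 − 0.0477 = 0.0920
F = S·e^((r+u−y)T) = 2.487 · e^(0.0920 × 216/365) = 2.487 · e^0.054444
= 2.487 × 1.055953 = €2.626 per gallon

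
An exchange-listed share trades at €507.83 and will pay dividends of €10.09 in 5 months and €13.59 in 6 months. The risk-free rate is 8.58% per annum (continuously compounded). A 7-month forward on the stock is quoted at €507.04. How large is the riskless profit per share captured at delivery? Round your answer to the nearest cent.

PV(dividends) I = 10.09·e^(−0.0858·5/12) + 13.59·e^(−0.0858·6/12) = 22.7550
Fair forward F* = (S − I)·e^(rT) = (507.83 − 22.7550)·e^0.050050 = 485.0750 × 1.051324 = 509.9710
Market €507.04 < fair 509.9710: forward underpriced → reverse cash-and-carry (short the stock, invest proceeds at r, pay the dividends, go long the forward).
Profit at T = |F_mkt − F*| = |507.04 − 509.9710| = €2.93 per share

€2.93 per share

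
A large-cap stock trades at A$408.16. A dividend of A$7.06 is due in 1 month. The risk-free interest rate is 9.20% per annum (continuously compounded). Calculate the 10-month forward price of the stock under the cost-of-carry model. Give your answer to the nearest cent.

PV(dividends) I = 7.06·e^(−0.0920·1/12)
I = 7.0061
F = (S − I)·e^(rT) = (408.16 − 7.0061) · e^(0.0920·10/12)
= 401.1539 · e^0.076667 = 401.1539 × 1.079682 = A$433.12

A$433.12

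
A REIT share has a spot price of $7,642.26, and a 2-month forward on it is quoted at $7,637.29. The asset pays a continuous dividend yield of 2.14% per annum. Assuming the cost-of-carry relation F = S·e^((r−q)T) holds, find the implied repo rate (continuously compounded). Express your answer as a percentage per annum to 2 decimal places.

1.75%

From F = S·e^((r−q)T): (r − q) = ln(F/S)/T
ln(7637.29/7642.26) = ln(0.999350) = -0.000650
(r − q) = -0.000650 / (2/12) = -0.003900
r = ln(F/S)/T + q = -0.003900 + 0.0214 = 0.017500
r = 1.75%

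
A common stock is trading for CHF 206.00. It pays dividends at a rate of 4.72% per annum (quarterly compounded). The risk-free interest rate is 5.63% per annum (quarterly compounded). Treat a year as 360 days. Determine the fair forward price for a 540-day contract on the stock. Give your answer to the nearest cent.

CHF 208.79

F = S · (1+r/4)^(4T) / (1+q/4)^(4T)
= 206.00 × 1.087478 / 1.072922 = 206.00 × 1.013567
F = CHF 208.79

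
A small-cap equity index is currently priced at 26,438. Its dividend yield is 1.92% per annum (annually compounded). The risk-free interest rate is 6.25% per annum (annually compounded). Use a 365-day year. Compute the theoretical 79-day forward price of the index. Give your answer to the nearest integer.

F = S · (1+r)^T / (1+q)^T
= 26438 × 1.013208 / 1.004125 = 26438 × 1.009046
F = 26,677

26,677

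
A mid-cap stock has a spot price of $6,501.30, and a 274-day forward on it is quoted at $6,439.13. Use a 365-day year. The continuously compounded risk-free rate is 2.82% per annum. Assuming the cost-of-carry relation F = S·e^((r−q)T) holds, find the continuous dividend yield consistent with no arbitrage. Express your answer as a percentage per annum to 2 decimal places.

4.10%

From F = S·e^((r−q)T): (r − q) = ln(F/S)/T
ln(6439.13/6501.30) = ln(0.990437) = -0.009609
(r − q) = -0.009609 / (274/365) = -0.012800
q = r − ln(F/S)/T = 0.0282 + 0.012800 = 0.041000
q = 4.10%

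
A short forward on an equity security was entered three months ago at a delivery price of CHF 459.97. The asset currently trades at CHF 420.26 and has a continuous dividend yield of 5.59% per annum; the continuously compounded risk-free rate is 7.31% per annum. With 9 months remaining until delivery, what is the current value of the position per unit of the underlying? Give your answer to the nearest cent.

CHF 32.43

Current fair forward for the remaining 9 months: F = S·e^((r − q)·T), (r − q) = 0.0731 − 0.0559 = 0.0172
F = 420.26 · e^(0.0172 × 9/12) = 420.26 × 1.012984 = 425.7167
Value of long forward = (F − K)·e^(−rT) = (425.7167 − 459.97) · e^(−0.0731·9/12)
= -34.2533 × 0.946651 = -32.43
Short position value = −(long value) = CHF 32.43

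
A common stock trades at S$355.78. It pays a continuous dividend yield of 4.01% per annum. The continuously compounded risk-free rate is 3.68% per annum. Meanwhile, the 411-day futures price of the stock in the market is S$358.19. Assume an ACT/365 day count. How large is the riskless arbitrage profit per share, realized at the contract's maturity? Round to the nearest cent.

Fair futures: F* = S·e^(carry·T), with carry = (r − q) = 0.0368 − 0.0401 = -0.0033
F* = 355.78 · e^(-0.0033 × 411/365) = 355.78 · e^-0.003716 = 355.78 × 0.996291 = S$354.4604
Market S$358.19 > fair S$354.4604: forward overpriced → cash-and-carry (buy spot, short the forward).
At maturity, profit = |F_mkt − F*| = |358.19 − 354.4604| = S$3.73 per share

S$3.73 per share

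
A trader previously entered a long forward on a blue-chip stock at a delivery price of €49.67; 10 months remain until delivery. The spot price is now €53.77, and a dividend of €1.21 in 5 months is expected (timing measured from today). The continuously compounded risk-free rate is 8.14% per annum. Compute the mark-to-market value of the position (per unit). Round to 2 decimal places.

€6.19

PV(remaining dividends) I = 1.21·e^(−0.0814·5/12) = 1.1696
Current forward F = (S − I)·e^(rT) = (53.77 − 1.1696)·e^(0.0814·10/12) = 52.6004 × 1.070187 = 56.2923
Value (long) = (F − K)·e^(−rT) = (56.2923 − 49.67) × 0.934416 = 6.1880
Value = €6.19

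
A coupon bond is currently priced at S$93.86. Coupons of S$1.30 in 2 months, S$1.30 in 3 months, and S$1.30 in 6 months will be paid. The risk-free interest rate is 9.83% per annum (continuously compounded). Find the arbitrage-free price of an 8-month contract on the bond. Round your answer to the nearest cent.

PV(coupons) I = 1.30·e^(−0.0983·2/12) + 1.30·e^(−0.0983·3/12) + 1.30·e^(−0.0983·6/12)
I = 1.2789 + 1.2684 + 1.2376 = 3.7849
F = (S − I)·e^(rT) = (93.86 − 3.7849) · e^(0.0983·8/12)
= 90.0751 · e^0.065533 = 90.0751 × 1.067728 = S$96.18

S$96.18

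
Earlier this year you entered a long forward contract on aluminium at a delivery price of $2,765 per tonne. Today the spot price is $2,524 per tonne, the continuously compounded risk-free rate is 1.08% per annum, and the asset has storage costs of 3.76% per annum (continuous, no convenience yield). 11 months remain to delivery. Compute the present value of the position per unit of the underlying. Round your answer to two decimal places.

-$125.25 per tonne

Current fair forward for the remaining 11 months: F = S·e^((r + u)·T), (r + u) = 0.0108 + 0.0376 = 0.0484
F = 2524 · e^(0.0484 × 11/12) = 2524 × 1.04536559 = 2638.5027
Value of long forward = (F − K)·e^(−rT) = (2638.5027 − 2765) · e^(−0.0108·11/12)
= -126.4973 × 0.99014884 = -125.25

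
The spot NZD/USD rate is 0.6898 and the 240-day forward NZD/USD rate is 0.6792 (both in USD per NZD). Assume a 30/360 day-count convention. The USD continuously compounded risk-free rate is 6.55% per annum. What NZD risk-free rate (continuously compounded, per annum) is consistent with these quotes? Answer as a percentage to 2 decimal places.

8.87%

F = S·e^((r_USD − r_NZD)T) ⇒ r_NZD = r_USD − ln(F/S)/T
ln(0.6792/0.6898) = -0.015486; /(240/360) = -0.023229
r_NZD = 0.0655 + 0.023229 = 0.088729
r_NZD = 8.87%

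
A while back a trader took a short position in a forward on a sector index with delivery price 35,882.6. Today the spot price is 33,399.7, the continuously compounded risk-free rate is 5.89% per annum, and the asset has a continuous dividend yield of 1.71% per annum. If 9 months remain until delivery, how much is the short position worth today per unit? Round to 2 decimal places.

1357.90

Current fair forward for the remaining 9 months: F = S·e^((r − q)·T), (r − q) = 0.0589 − 0.0171 = 0.0418
F = 33399.7 · e^(0.0418 × 9/12) = 33399.7 × 1.03184659 = 34463.3666
Value of long forward = (F − K)·e^(−rT) = (34463.3666 − 35882.6) · e^(−0.0589·9/12)
= -1419.2334 × 0.95678651 = -1357.90
Short position value = −(long value) = 1357.90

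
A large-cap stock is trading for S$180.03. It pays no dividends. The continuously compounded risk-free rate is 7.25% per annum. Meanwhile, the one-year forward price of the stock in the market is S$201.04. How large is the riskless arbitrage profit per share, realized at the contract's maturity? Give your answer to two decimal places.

S$7.47 per share

Fair forward: F* = S·e^(carry·T), with carry = r = 0.0725
F* = 180.03 · e^(0.0725 × 12/12) = 180.03 · e^0.072500 = 180.03 × 1.075193 = S$193.5670
Market S$201.04 > fair S$193.5670: forward overpriced → cash-and-carry (buy spot, short the forward).
At maturity, profit = |F_mkt − F*| = |201.04 − 193.5670| = S$7.47 per share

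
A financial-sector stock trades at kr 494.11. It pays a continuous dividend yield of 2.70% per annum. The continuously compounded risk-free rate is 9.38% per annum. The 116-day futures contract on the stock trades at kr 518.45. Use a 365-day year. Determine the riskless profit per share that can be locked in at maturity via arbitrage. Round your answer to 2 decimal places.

kr 13.74 per share

Fair futures: F* = S·e^(carry·T), with carry = (r − q) = 0.0938 − 0.0270 = 0.0668
F* = 494.11 · e^(0.0668 × 116/365) = 494.11 · e^0.021230 = 494.11 × 1.021457 = kr 504.7121
Market kr 518.45 > fair kr 504.7121: forward overpriced → cash-and-carry (buy spot, short the forward).
At maturity, profit = |F_mkt − F*| = |518.45 − 504.7121| = kr 13.74 per share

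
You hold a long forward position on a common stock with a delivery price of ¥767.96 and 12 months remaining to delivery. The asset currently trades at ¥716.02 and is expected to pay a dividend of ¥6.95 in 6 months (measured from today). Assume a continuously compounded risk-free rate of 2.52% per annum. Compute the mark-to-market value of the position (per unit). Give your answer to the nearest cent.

PV(remaining dividends) I = 6.95·e^(−0.0252·6/12) = 6.8630
Current forward F = (S − I)·e^(rT) = (716.02 − 6.8630)·e^(0.0252·12/12) = 709.1570 × 1.025520 = 727.2547
Value (long) = (F − K)·e^(−rT) = (727.2547 − 767.96) × 0.975115 = -39.6923
Value = -¥39.69

-¥39.69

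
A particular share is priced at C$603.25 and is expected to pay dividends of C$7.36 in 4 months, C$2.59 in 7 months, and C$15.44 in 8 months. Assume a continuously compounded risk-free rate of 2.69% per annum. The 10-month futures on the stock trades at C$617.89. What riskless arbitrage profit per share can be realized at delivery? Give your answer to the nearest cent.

PV(dividends) I = 7.36·e^(−0.0269·4/12) + 2.59·e^(−0.0269·7/12) + 15.44·e^(−0.0269·8/12) = 25.0096
Fair futures F* = (S − I)·e^(rT) = (603.25 − 25.0096)·e^0.022417 = 578.2404 × 1.022670 = 591.3491
Market C$617.89 > fair 591.3491: forward overpriced → cash-and-carry (borrow at r, buy the stock and collect the dividends, short the forward).
Profit at T = |F_mkt − F*| = |617.89 − 591.3491| = C$26.54 per share

C$26.54 per share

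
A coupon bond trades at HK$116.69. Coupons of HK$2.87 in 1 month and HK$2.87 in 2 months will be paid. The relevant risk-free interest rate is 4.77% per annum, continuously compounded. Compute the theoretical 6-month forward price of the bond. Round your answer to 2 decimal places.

HK$113.66

PV(coupons) I = 2.87·e^(−0.0477·1/12) + 2.87·e^(−0.0477·2/12)
I = 2.8586 + 2.8473 = 5.7059
F = (S − I)·e^(rT) = (116.69 − 5.7059) · e^(0.0477·6/12)
= 110.9841 · e^0.023850 = 110.9841 × 1.024137 = HK$113.66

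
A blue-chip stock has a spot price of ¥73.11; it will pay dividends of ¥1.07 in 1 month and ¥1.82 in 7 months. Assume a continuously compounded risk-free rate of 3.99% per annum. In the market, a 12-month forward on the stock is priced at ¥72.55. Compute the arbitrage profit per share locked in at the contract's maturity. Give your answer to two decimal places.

PV(dividends) I = 1.07·e^(−0.0399·1/12) + 1.82·e^(−0.0399·7/12) = 2.8446
Fair forward F* = (S − I)·e^(rT) = (73.11 − 2.8446)·e^0.039900 = 70.2654 × 1.040707 = 73.1257
Market ¥72.55 < fair 73.1257: forward underpriced → reverse cash-and-carry (short the stock, invest proceeds at r, pay the dividends, go long the forward).
Profit at T = |F_mkt − F*| = |72.55 − 73.1257| = ¥0.58 per share

¥0.58 per share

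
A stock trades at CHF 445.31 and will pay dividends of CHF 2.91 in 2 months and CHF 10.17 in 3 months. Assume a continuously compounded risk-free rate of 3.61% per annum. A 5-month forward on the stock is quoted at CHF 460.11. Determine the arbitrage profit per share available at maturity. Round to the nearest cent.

PV(dividends) I = 2.91·e^(−0.0361·2/12) + 10.17·e^(−0.0361·3/12) = 12.9712
Fair forward F* = (S − I)·e^(rT) = (445.31 − 12.9712)·e^0.015042 = 432.3388 × 1.015156 = 438.8913
Market CHF 460.11 > fair 438.8913: forward overpriced → cash-and-carry (borrow at r, buy the stock and collect the dividends, short the forward).
Profit at T = |F_mkt − F*| = |460.11 − 438.8913| = CHF 21.22 per share

CHF 21.22 per share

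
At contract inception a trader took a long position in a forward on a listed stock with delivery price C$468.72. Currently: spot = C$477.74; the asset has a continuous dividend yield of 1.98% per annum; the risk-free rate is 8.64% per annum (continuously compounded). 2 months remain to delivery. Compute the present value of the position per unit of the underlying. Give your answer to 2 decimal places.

C$14.15

Current fair forward for the remaining 2 months: F = S·e^((r − q)·T), (r − q) = 0.0864 − 0.0198 = 0.0666
F = 477.74 · e^(0.0666 × 2/12) = 477.74 × 1.011162 = 483.0725
Value of long forward = (F − K)·e^(−rT) = (483.0725 − 468.72) · e^(−0.0864·2/12)
= 14.3525 × 0.985703 = 14.15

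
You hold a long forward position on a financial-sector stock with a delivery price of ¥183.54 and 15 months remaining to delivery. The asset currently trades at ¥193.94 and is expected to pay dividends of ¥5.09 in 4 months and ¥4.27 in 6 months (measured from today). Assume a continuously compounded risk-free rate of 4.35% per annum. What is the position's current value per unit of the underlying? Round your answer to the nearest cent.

PV(remaining dividends) I = 5.09·e^(−0.0435·4/12) + 4.27·e^(−0.0435·6/12) = 9.1949
Current forward F = (S − I)·e^(rT) = (193.94 − 9.1949)·e^(0.0435·15/12) = 184.7451 × 1.055880 = 195.0687
Value (long) = (F − K)·e^(−rT) = (195.0687 − 183.54) × 0.947077 = 10.9186
Value = ¥10.92

¥10.92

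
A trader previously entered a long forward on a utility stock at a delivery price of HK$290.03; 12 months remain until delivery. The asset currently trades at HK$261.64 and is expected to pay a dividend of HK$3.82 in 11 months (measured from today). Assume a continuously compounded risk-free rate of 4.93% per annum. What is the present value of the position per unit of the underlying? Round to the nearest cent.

PV(remaining dividends) I = 3.82·e^(−0.0493·11/12) = 3.6512
Current forward F = (S − I)·e^(rT) = (261.64 − 3.6512)·e^(0.0493·12/12) = 257.9888 × 1.050535 = 271.0263
Value (long) = (F − K)·e^(−rT) = (271.0263 − 290.03) × 0.951896 = -18.0895
Value = -HK$18.09

-HK$18.09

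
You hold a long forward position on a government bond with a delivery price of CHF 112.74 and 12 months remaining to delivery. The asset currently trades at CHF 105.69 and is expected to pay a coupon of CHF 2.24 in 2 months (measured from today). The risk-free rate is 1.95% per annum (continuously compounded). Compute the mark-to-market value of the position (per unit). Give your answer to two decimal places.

-CHF 7.11

PV(remaining coupons) I = 2.24·e^(−0.0195·2/12) = 2.2327
Current forward F = (S − I)·e^(rT) = (105.69 − 2.2327)·e^(0.0195·12/12) = 103.4573 × 1.019691 = 105.4945
Value (long) = (F − K)·e^(−rT) = (105.4945 − 112.74) × 0.980689 = -7.1056
Value = -CHF 7.11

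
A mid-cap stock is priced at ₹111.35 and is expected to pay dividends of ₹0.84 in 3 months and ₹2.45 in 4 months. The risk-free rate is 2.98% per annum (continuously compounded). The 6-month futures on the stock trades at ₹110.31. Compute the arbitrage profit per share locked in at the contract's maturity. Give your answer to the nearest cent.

₹0.60 per share

PV(dividends) I = 0.84·e^(−0.0298·3/12) + 2.45·e^(−0.0298·4/12) = 3.2595
Fair futures F* = (S − I)·e^(rT) = (111.35 − 3.2595)·e^0.014900 = 108.0905 × 1.015012 = 109.7132
Market ₹110.31 > fair 109.7132: forward overpriced → cash-and-carry (borrow at r, buy the stock and collect the dividends, short the forward).
Profit at T = |F_mkt − F*| = |110.31 − 109.7132| = ₹0.60 per share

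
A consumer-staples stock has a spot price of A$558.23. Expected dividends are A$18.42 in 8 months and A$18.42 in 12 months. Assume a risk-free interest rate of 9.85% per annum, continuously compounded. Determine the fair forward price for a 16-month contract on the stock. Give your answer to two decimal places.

A$597.87

PV(dividends) I = 18.42·e^(−0.0985·8/12) + 18.42·e^(−0.0985·12/12)
I = 17.2493 + 16.6921 = 33.9414
F = (S − I)·e^(rT) = (558.23 − 33.9414) · e^(0.0985·16/12)
= 524.2886 · e^0.131333 = 524.2886 × 1.140347 = A$597.87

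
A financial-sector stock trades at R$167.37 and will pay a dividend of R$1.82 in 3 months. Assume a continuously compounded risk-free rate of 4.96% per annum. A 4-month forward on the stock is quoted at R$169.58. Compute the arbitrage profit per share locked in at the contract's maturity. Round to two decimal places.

PV(dividends) I = 1.82·e^(−0.0496·3/12) = 1.7976
Fair forward F* = (S − I)·e^(rT) = (167.37 − 1.7976)·e^0.016533 = 165.5724 × 1.016670 = 168.3325
Market R$169.58 > fair 168.3325: forward overpriced → cash-and-carry (borrow at r, buy the stock and collect the dividends, short the forward).
Profit at T = |F_mkt − F*| = |169.58 − 168.3325| = R$1.25 per share

R$1.25 per share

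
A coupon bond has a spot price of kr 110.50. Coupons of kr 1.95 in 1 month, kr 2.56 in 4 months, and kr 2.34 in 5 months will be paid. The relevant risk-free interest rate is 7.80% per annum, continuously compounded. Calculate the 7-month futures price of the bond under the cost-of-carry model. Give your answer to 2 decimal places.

kr 108.64

PV(coupons) I = 1.95·e^(−0.0780·1/12) + 2.56·e^(−0.0780·4/12) + 2.34·e^(−0.0780·5/12)
I = 1.9374 + 2.4943 + 2.2652 = 6.6969
F = (S − I)·e^(rT) = (110.50 − 6.6969) · e^(0.0780·7/12)
= 103.8031 · e^0.045500 = 103.8031 × 1.046551 = kr 108.64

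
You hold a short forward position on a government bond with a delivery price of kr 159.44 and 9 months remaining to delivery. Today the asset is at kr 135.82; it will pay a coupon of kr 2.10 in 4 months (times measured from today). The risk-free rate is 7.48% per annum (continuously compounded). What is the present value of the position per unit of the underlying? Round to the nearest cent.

kr 16.97

PV(remaining coupons) I = 2.10·e^(−0.0748·4/12) = 2.0483
Current forward F = (S − I)·e^(rT) = (135.82 − 2.0483)·e^(0.0748·9/12) = 133.7717 × 1.057703 = 141.4907
Value (long) = (F − K)·e^(−rT) = (141.4907 − 159.44) × 0.945445 = -16.9701
Short position value = −(long value) = kr 16.97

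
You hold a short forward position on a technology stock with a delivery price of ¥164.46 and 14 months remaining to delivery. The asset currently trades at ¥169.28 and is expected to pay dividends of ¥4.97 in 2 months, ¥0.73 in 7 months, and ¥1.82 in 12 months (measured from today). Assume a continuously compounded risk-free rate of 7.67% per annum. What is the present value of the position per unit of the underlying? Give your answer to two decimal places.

PV(remaining dividends) I = 4.97·e^(−0.0767·2/12) + 0.73·e^(−0.0767·7/12) + 1.82·e^(−0.0767·12/12) = 7.2906
Current forward F = (S − I)·e^(rT) = (169.28 − 7.2906)·e^(0.0767·14/12) = 161.9894 × 1.093609 = 177.1531
Value (long) = (F − K)·e^(−rT) = (177.1531 − 164.46) × 0.914404 = 11.6066
Short position value = −(long value) = -¥11.61

-¥11.61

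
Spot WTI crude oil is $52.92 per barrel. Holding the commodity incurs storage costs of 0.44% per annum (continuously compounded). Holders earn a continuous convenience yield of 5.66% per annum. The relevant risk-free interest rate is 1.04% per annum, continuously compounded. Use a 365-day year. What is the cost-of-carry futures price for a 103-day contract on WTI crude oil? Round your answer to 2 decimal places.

$52.30 per barrel

Net carry = r + u − y = 0.0104 + 0.0044 − 0.0566 = -0.0418
F = S·e^((r+u−y)T) = 52.92 · e^(-0.0418 × 103/365) = 52.92 · e^-0.011796
= 52.92 × 0.988273 = $52.30 per barrel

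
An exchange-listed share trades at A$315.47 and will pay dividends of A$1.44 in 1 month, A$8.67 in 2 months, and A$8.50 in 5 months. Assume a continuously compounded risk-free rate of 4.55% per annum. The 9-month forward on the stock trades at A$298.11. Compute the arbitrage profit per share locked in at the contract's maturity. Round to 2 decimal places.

A$9.29 per share

PV(dividends) I = 1.44·e^(−0.0455·1/12) + 8.67·e^(−0.0455·2/12) + 8.50·e^(−0.0455·5/12) = 18.3794
Fair forward F* = (S − I)·e^(rT) = (315.47 − 18.3794)·e^0.034125 = 297.0906 × 1.034714 = 307.4038
Market A$298.11 < fair 307.4038: forward underpriced → reverse cash-and-carry (short the stock, invest proceeds at r, pay the dividends, go long the forward).
Profit at T = |F_mkt − F*| = |298.11 − 307.4038| = A$9.29 per share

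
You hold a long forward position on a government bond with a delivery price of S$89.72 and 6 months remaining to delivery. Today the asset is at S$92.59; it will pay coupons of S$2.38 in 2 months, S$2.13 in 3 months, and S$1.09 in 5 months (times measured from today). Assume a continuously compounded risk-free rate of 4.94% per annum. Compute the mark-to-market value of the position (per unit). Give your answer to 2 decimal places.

PV(remaining coupons) I = 2.38·e^(−0.0494·2/12) + 2.13·e^(−0.0494·3/12) + 1.09·e^(−0.0494·5/12) = 5.5321
Current forward F = (S − I)·e^(rT) = (92.59 − 5.5321)·e^(0.0494·6/12) = 87.0579 × 1.025008 = 89.2350
Value (long) = (F − K)·e^(−rT) = (89.2350 − 89.72) × 0.975603 = -0.4732
Value = -S$0.47

-S$0.47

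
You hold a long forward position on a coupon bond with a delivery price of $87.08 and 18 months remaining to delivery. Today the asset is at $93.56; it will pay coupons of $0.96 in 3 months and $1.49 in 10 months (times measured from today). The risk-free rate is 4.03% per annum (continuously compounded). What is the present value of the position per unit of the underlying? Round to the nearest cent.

PV(remaining coupons) I = 0.96·e^(−0.0403·3/12) + 1.49·e^(−0.0403·10/12) = 2.3912
Current forward F = (S − I)·e^(rT) = (93.56 − 2.3912)·e^(0.0403·18/12) = 91.1688 × 1.062314 = 96.8499
Value (long) = (F − K)·e^(−rT) = (96.8499 − 87.08) × 0.941341 = 9.1968
Value = $9.20

$9.20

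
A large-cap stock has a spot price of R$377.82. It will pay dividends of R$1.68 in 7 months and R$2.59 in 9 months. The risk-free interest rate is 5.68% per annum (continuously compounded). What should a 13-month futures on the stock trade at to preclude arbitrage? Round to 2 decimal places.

PV(dividends) I = 1.68·e^(−0.0568·7/12) + 2.59·e^(−0.0568·9/12)
I = 1.6252 + 2.4820 = 4.1072
F = (S − I)·e^(rT) = (377.82 − 4.1072) · e^(0.0568·13/12)
= 373.7128 · e^0.061533 = 373.7128 × 1.063466 = R$397.43

R$397.43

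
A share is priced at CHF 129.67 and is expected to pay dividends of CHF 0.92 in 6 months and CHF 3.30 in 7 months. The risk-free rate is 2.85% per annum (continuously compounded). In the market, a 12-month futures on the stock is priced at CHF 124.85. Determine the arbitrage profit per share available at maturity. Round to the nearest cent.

CHF 4.30 per share

PV(dividends) I = 0.92·e^(−0.0285·6/12) + 3.30·e^(−0.0285·7/12) = 4.1526
Fair futures F* = (S − I)·e^(rT) = (129.67 − 4.1526)·e^0.028500 = 125.5174 × 1.028910 = 129.1461
Market CHF 124.85 < fair 129.1461: forward underpriced → reverse cash-and-carry (short the stock, invest proceeds at r, pay the dividends, go long the forward).
Profit at T = |F_mkt − F*| = |124.85 − 129.1461| = CHF 4.30 per share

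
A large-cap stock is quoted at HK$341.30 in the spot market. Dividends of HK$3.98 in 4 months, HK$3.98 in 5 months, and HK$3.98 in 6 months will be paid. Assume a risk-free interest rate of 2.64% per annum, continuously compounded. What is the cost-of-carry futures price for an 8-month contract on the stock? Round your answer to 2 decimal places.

PV(dividends) I = 3.98·e^(−0.0264·4/12) + 3.98·e^(−0.0264·5/12) + 3.98·e^(−0.0264·6/12)
I = 3.9451 + 3.9365 + 3.9278 = 11.8094
F = (S − I)·e^(rT) = (341.30 − 11.8094) · e^(0.0264·8/12)
= 329.4906 · e^0.017600 = 329.4906 × 1.017756 = HK$335.34

HK$335.34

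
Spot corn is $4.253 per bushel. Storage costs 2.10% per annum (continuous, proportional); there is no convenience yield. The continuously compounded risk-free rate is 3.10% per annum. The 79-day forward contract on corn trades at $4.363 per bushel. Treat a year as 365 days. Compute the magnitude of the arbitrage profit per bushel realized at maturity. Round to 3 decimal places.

$0.062 per bushel

Fair forward: F* = S·e^(carry·T), with carry = (r + u) = 0.0310 + 0.0210 = 0.0520
F* = 4.253 · e^(0.0520 × 79/365) = 4.253 · e^0.011255 = 4.253 × 1.011319 = $4.3011
Market $4.363 > fair $4.3011: forward overpriced → cash-and-carry (buy spot, short the forward).
At maturity, profit = |F_mkt − F*| = |4.363 − 4.3011| = $0.062 per bushel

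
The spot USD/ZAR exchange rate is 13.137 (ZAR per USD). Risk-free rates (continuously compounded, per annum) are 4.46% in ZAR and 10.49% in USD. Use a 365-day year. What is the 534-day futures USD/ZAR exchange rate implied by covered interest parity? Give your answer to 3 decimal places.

F = S·e^((r_ZAR − r_USD)T) = 13.137 · e^((0.0446 − 0.1049) × 534/365)
= 13.137 · e^-0.088220 = 13.137 × 0.915559
F = 12.028 ZAR per USD

12.028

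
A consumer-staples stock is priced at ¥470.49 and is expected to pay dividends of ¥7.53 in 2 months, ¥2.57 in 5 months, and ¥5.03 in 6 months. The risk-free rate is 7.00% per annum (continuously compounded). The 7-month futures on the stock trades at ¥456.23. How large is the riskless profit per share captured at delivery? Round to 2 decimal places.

¥18.46 per share

PV(dividends) I = 7.53·e^(−0.0700·2/12) + 2.57·e^(−0.0700·5/12) + 5.03·e^(−0.0700·6/12) = 14.7958
Fair futures F* = (S − I)·e^(rT) = (470.49 − 14.7958)·e^0.040833 = 455.6942 × 1.041678 = 474.6866
Market ¥456.23 < fair 474.6866: forward underpriced → reverse cash-and-carry (short the stock, invest proceeds at r, pay the dividends, go long the forward).
Profit at T = |F_mkt − F*| = |456.23 − 474.6866| = ¥18.46 per share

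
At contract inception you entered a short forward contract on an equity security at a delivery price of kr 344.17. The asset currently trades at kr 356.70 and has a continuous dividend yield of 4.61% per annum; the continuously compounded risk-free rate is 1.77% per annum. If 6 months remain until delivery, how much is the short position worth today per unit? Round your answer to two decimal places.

Current fair forward for the remaining 6 months: F = S·e^((r − q)·T), (r − q) = 0.0177 − 0.0461 = -0.0284
F = 356.70 · e^(-0.0284 × 6/12) = 356.70 × 0.985900 = 351.6705
Value of long forward = (F − K)·e^(−rT) = (351.6705 − 344.17) · e^(−0.0177·6/12)
= 7.5005 × 0.991189 = 7.43
Short position value = −(long value) = -kr 7.43

-kr 7.43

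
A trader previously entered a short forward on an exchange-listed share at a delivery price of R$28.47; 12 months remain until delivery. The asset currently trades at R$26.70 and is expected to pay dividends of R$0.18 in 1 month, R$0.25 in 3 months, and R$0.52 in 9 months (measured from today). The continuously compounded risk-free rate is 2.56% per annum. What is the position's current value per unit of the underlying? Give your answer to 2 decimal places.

R$1.99

PV(remaining dividends) I = 0.18·e^(−0.0256·1/12) + 0.25·e^(−0.0256·3/12) + 0.52·e^(−0.0256·9/12) = 0.9381
Current forward F = (S − I)·e^(rT) = (26.70 − 0.9381)·e^(0.0256·12/12) = 25.7619 × 1.025930 = 26.4299
Value (long) = (F − K)·e^(−rT) = (26.4299 − 28.47) × 0.974725 = -1.9885
Short position value = −(long value) = R$1.99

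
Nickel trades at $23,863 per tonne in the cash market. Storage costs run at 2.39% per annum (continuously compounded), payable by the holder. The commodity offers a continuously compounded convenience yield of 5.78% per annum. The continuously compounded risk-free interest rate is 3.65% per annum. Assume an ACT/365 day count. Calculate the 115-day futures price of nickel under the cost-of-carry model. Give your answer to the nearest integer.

Net carry = r + u − y = 0.0365 + 0.0239 − 0.0578 = 0.0026
F = S·e^((r+u−y)T) = 23863 · e^(0.0026 × 115/365) = 23863 · e^0.000819
= 23863 × 1.000819 = $23,883 per tonne

$23,883 per tonne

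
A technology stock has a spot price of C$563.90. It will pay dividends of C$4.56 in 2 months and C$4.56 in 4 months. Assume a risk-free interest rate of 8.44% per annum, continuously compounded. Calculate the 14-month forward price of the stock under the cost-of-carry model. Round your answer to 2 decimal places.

PV(dividends) I = 4.56·e^(−0.0844·2/12) + 4.56·e^(−0.0844·4/12)
I = 4.4963 + 4.4335 = 8.9298
F = (S − I)·e^(rT) = (563.90 − 8.9298) · e^(0.0844·14/12)
= 554.9702 · e^0.098467 = 554.9702 × 1.103478 = C$612.40

C$612.40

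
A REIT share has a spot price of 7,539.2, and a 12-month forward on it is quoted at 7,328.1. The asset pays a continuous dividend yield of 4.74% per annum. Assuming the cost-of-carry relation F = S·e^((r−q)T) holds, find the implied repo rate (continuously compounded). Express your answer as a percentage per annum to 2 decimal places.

1.90%

From F = S·e^((r−q)T): (r − q) = ln(F/S)/T
ln(7328.1/7539.2) = ln(0.972000) = -0.028399
(r − q) = -0.028399 / (12/12) = -0.028399
r = ln(F/S)/T + q = -0.028399 + 0.0474 = 0.019001
r = 1.90%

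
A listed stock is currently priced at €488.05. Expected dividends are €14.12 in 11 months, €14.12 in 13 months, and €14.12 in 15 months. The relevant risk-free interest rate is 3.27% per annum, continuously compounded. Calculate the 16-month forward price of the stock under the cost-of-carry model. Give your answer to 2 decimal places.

€467.09

PV(dividends) I = 14.12·e^(−0.0327·11/12) + 14.12·e^(−0.0327·13/12) + 14.12·e^(−0.0327·15/12)
I = 13.7030 + 13.6286 + 13.5545 = 40.8861
F = (S − I)·e^(rT) = (488.05 − 40.8861) · e^(0.0327·16/12)
= 447.1639 · e^0.043600 = 447.1639 × 1.044564 = €467.09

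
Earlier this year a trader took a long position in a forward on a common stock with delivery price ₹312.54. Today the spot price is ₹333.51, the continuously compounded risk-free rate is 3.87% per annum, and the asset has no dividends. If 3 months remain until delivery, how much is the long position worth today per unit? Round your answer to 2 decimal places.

₹23.98

Current fair forward for the remaining 3 months: F = S·e^(r·T), r = 0.0387
F = 333.51 · e^(0.0387 × 3/12) = 333.51 × 1.009722 = 336.7524
Value of long forward = (F − K)·e^(−rT) = (336.7524 − 312.54) · e^(−0.0387·3/12)
= 24.2124 × 0.990372 = 23.98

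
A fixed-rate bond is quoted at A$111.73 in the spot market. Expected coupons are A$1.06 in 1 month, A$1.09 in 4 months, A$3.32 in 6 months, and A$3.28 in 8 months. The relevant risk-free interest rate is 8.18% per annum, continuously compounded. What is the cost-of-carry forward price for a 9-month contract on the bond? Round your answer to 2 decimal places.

A$109.86

PV(coupons) I = 1.06·e^(−0.0818·1/12) + 1.09·e^(−0.0818·4/12) + 3.32·e^(−0.0818·6/12) + 3.28·e^(−0.0818·8/12)
I = 1.0528 + 1.0607 + 3.1870 + 3.1059 = 8.4064
F = (S − I)·e^(rT) = (111.73 − 8.4064) · e^(0.0818·9/12)
= 103.3236 · e^0.061350 = 103.3236 × 1.063271 = A$109.86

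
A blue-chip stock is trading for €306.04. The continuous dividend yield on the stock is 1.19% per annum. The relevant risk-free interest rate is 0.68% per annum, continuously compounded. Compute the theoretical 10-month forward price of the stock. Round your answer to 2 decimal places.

€304.74

F = S·e^((r − q)T) = 306.04 · e^((0.0068 − 0.0119) × 10/12)
= 306.04 · e^-0.004250 = 306.04 × 0.995759
F = €304.74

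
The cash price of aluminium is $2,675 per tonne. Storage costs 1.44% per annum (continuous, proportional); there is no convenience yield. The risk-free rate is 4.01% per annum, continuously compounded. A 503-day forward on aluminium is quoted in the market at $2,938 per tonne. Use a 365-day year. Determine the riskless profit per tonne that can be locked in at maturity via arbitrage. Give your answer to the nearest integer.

Fair forward: F* = S·e^(carry·T), with carry = (r + u) = 0.0401 + 0.0144 = 0.0545
F* = 2675 · e^(0.0545 × 503/365) = 2675 · e^0.075105 = 2675 × 1.077997 = $2883.6420
Market $2938 > fair $2883.6420: forward overpriced → cash-and-carry (buy spot, short the forward).
At maturity, profit = |F_mkt − F*| = |2938 − 2883.6420| = $54 per tonne

$54 per tonne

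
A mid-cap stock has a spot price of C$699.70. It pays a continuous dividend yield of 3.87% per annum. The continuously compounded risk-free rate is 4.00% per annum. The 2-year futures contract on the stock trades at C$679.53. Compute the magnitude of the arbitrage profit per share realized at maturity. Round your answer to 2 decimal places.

C$21.99 per share

Fair futures: F* = S·e^(carry·T), with carry = (r − q) = 0.0400 − 0.0387 = 0.0013
F* = 699.70 · e^(0.0013 × 2) = 699.70 · e^0.002600 = 699.70 × 1.002603 = C$701.5213
Market C$679.53 < fair C$701.5213: forward underpriced → reverse cash-and-carry (short spot, go long the forward).
At maturity, profit = |F_mkt − F*| = |679.53 − 701.5213| = C$21.99 per share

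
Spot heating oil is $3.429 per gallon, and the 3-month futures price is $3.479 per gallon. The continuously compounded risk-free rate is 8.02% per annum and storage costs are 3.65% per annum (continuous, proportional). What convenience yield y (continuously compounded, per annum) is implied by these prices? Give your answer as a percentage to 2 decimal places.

F = S·e^((r+u−y)T) ⇒ (r+u−y) = ln(F/S)/T
ln(3.479/3.429) = 0.014476; /T ⇒ 0.057904
y = r + u − ln(F/S)/T = 0.0802 + 0.0365 − 0.057904 = 0.058796
y = 5.88%

5.88%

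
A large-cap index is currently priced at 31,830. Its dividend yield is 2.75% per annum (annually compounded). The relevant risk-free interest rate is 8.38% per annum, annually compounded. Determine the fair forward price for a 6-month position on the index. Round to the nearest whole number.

32,690

F = S · (1+r)^T / (1+q)^T
= 31830 × 1.041057 / 1.013657 = 31830 × 1.027031
F = 32,690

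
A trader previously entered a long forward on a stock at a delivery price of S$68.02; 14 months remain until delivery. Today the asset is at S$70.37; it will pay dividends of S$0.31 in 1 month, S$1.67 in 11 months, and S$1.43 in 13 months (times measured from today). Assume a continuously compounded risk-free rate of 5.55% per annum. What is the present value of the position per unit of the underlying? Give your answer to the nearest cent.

S$3.37

PV(remaining dividends) I = 0.31·e^(−0.0555·1/12) + 1.67·e^(−0.0555·11/12) + 1.43·e^(−0.0555·13/12) = 3.2423
Current forward F = (S − I)·e^(rT) = (70.37 − 3.2423)·e^(0.0555·14/12) = 67.1277 × 1.066892 = 71.6180
Value (long) = (F − K)·e^(−rT) = (71.6180 − 68.02) × 0.937302 = 3.3724
Value = S$3.37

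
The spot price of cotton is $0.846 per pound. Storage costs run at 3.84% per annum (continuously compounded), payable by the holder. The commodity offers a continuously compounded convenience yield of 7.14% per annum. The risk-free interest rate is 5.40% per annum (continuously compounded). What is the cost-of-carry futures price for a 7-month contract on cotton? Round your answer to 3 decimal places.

$0.856 per pound

Net carry = r + u − y = 0.0540 + 0.0384 − 0.0714 = 0.0210
F = S·e^((r+u−y)T) = 0.846 · e^(0.0210 × 7/12) = 0.846 · e^0.012250
= 0.846 × 1.012325 = $0.856 per pound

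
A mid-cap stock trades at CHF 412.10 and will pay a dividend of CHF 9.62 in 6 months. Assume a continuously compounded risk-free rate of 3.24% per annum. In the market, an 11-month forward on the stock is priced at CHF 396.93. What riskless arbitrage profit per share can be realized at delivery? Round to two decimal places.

PV(dividends) I = 9.62·e^(−0.0324·6/12) = 9.4654
Fair forward F* = (S − I)·e^(rT) = (412.10 − 9.4654)·e^0.029700 = 402.6346 × 1.030145 = 414.7720
Market CHF 396.93 < fair 414.7720: forward underpriced → reverse cash-and-carry (short the stock, invest proceeds at r, pay the dividends, go long the forward).
Profit at T = |F_mkt − F*| = |396.93 − 414.7720| = CHF 17.84 per share

CHF 17.84 per share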